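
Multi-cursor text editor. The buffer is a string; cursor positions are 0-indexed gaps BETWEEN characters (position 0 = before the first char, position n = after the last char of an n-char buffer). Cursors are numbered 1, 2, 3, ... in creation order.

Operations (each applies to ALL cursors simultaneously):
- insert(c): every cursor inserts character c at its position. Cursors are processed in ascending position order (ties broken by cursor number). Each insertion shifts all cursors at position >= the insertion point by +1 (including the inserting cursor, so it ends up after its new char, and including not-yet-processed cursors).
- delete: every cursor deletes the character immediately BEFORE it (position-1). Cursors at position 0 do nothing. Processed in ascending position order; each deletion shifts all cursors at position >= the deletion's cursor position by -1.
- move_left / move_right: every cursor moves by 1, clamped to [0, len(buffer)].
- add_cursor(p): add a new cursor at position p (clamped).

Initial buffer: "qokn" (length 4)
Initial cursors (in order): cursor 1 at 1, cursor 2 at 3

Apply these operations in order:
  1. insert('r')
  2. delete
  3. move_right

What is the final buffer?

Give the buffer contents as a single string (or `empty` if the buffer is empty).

After op 1 (insert('r')): buffer="qrokrn" (len 6), cursors c1@2 c2@5, authorship .1..2.
After op 2 (delete): buffer="qokn" (len 4), cursors c1@1 c2@3, authorship ....
After op 3 (move_right): buffer="qokn" (len 4), cursors c1@2 c2@4, authorship ....

Answer: qokn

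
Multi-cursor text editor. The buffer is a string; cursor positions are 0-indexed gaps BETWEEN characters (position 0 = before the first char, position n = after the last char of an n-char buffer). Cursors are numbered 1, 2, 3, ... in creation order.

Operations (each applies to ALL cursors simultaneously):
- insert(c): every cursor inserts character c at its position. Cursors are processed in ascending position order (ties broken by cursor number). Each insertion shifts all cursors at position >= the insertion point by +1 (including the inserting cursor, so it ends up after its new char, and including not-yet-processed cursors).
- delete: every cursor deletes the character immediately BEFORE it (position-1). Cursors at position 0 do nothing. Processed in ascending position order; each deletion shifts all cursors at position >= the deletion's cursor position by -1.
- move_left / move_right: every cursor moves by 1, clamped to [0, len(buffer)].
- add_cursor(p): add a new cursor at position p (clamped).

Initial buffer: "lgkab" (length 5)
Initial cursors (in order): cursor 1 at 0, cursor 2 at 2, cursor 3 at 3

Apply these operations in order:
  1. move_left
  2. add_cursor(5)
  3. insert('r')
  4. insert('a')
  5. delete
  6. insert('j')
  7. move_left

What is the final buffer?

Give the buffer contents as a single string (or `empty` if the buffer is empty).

Answer: rjlrjgrjkabrj

Derivation:
After op 1 (move_left): buffer="lgkab" (len 5), cursors c1@0 c2@1 c3@2, authorship .....
After op 2 (add_cursor(5)): buffer="lgkab" (len 5), cursors c1@0 c2@1 c3@2 c4@5, authorship .....
After op 3 (insert('r')): buffer="rlrgrkabr" (len 9), cursors c1@1 c2@3 c3@5 c4@9, authorship 1.2.3...4
After op 4 (insert('a')): buffer="ralragrakabra" (len 13), cursors c1@2 c2@5 c3@8 c4@13, authorship 11.22.33...44
After op 5 (delete): buffer="rlrgrkabr" (len 9), cursors c1@1 c2@3 c3@5 c4@9, authorship 1.2.3...4
After op 6 (insert('j')): buffer="rjlrjgrjkabrj" (len 13), cursors c1@2 c2@5 c3@8 c4@13, authorship 11.22.33...44
After op 7 (move_left): buffer="rjlrjgrjkabrj" (len 13), cursors c1@1 c2@4 c3@7 c4@12, authorship 11.22.33...44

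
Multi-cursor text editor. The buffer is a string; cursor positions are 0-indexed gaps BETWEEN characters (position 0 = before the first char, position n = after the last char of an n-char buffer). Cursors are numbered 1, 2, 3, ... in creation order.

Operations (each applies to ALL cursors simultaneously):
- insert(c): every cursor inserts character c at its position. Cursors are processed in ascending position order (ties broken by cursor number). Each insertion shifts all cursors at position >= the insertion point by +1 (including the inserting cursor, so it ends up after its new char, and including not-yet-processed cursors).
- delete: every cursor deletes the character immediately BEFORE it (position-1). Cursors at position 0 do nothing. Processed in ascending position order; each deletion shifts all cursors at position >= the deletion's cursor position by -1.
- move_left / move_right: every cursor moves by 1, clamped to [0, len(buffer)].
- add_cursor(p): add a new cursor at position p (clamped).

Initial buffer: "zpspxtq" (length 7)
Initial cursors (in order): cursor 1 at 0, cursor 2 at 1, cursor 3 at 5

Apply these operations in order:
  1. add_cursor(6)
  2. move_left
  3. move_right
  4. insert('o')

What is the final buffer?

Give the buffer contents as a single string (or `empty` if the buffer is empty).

Answer: zoopspxotoq

Derivation:
After op 1 (add_cursor(6)): buffer="zpspxtq" (len 7), cursors c1@0 c2@1 c3@5 c4@6, authorship .......
After op 2 (move_left): buffer="zpspxtq" (len 7), cursors c1@0 c2@0 c3@4 c4@5, authorship .......
After op 3 (move_right): buffer="zpspxtq" (len 7), cursors c1@1 c2@1 c3@5 c4@6, authorship .......
After op 4 (insert('o')): buffer="zoopspxotoq" (len 11), cursors c1@3 c2@3 c3@8 c4@10, authorship .12....3.4.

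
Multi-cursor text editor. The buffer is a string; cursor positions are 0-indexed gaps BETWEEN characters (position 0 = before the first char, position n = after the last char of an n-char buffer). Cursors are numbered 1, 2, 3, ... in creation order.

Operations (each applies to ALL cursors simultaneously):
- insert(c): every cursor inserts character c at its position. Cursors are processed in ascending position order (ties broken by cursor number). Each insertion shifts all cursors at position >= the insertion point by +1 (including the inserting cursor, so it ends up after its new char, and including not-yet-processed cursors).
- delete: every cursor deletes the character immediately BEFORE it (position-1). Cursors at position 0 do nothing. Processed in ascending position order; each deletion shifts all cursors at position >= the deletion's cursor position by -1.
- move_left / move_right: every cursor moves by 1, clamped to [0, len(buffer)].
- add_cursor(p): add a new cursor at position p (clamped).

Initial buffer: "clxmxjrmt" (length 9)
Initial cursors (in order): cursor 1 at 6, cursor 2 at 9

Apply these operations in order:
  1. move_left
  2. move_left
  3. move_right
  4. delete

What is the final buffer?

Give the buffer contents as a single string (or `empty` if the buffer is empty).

Answer: clxmjrt

Derivation:
After op 1 (move_left): buffer="clxmxjrmt" (len 9), cursors c1@5 c2@8, authorship .........
After op 2 (move_left): buffer="clxmxjrmt" (len 9), cursors c1@4 c2@7, authorship .........
After op 3 (move_right): buffer="clxmxjrmt" (len 9), cursors c1@5 c2@8, authorship .........
After op 4 (delete): buffer="clxmjrt" (len 7), cursors c1@4 c2@6, authorship .......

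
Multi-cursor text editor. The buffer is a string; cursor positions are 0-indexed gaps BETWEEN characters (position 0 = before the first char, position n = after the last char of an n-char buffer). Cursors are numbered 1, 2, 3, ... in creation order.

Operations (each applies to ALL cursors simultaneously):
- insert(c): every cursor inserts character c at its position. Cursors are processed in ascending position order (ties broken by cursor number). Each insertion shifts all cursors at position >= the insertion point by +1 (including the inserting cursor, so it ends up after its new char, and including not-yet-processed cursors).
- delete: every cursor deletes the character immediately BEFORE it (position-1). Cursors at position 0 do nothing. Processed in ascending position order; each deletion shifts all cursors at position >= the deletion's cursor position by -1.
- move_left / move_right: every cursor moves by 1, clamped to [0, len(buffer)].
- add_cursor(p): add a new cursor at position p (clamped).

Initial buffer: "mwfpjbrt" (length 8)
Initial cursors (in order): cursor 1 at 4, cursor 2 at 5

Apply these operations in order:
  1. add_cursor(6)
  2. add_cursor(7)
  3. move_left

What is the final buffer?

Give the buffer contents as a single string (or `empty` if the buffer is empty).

Answer: mwfpjbrt

Derivation:
After op 1 (add_cursor(6)): buffer="mwfpjbrt" (len 8), cursors c1@4 c2@5 c3@6, authorship ........
After op 2 (add_cursor(7)): buffer="mwfpjbrt" (len 8), cursors c1@4 c2@5 c3@6 c4@7, authorship ........
After op 3 (move_left): buffer="mwfpjbrt" (len 8), cursors c1@3 c2@4 c3@5 c4@6, authorship ........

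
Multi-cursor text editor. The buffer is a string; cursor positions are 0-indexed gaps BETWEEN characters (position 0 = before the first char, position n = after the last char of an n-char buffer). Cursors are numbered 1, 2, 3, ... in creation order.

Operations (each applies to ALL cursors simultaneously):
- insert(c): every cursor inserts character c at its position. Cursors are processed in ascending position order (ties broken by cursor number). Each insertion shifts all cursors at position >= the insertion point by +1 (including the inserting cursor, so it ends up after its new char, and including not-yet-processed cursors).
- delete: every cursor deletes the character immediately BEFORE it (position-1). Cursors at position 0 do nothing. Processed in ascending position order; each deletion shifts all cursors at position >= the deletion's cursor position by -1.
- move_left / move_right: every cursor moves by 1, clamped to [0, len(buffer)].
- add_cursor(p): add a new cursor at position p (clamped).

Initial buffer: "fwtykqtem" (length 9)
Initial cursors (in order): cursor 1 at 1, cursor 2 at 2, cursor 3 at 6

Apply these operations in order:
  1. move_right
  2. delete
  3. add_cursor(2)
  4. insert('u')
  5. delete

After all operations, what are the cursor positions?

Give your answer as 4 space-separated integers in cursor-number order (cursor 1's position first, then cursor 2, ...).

Answer: 1 1 4 2

Derivation:
After op 1 (move_right): buffer="fwtykqtem" (len 9), cursors c1@2 c2@3 c3@7, authorship .........
After op 2 (delete): buffer="fykqem" (len 6), cursors c1@1 c2@1 c3@4, authorship ......
After op 3 (add_cursor(2)): buffer="fykqem" (len 6), cursors c1@1 c2@1 c4@2 c3@4, authorship ......
After op 4 (insert('u')): buffer="fuuyukquem" (len 10), cursors c1@3 c2@3 c4@5 c3@8, authorship .12.4..3..
After op 5 (delete): buffer="fykqem" (len 6), cursors c1@1 c2@1 c4@2 c3@4, authorship ......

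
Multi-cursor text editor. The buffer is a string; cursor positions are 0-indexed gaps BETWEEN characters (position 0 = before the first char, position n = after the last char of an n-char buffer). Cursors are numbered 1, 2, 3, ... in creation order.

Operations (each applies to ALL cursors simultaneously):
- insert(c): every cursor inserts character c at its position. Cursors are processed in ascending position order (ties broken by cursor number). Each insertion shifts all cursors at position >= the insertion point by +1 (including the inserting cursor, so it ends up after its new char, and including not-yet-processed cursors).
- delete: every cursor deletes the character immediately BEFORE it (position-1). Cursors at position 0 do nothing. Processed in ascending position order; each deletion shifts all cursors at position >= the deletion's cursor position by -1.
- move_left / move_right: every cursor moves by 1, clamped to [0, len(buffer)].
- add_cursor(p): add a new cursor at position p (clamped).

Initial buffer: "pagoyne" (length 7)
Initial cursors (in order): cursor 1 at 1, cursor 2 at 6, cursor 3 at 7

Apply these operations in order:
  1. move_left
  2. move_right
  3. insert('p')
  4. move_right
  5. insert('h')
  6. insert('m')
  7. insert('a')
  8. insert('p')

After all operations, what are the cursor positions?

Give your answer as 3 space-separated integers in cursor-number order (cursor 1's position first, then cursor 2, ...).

After op 1 (move_left): buffer="pagoyne" (len 7), cursors c1@0 c2@5 c3@6, authorship .......
After op 2 (move_right): buffer="pagoyne" (len 7), cursors c1@1 c2@6 c3@7, authorship .......
After op 3 (insert('p')): buffer="ppagoynpep" (len 10), cursors c1@2 c2@8 c3@10, authorship .1.....2.3
After op 4 (move_right): buffer="ppagoynpep" (len 10), cursors c1@3 c2@9 c3@10, authorship .1.....2.3
After op 5 (insert('h')): buffer="ppahgoynpehph" (len 13), cursors c1@4 c2@11 c3@13, authorship .1.1....2.233
After op 6 (insert('m')): buffer="ppahmgoynpehmphm" (len 16), cursors c1@5 c2@13 c3@16, authorship .1.11....2.22333
After op 7 (insert('a')): buffer="ppahmagoynpehmaphma" (len 19), cursors c1@6 c2@15 c3@19, authorship .1.111....2.2223333
After op 8 (insert('p')): buffer="ppahmapgoynpehmapphmap" (len 22), cursors c1@7 c2@17 c3@22, authorship .1.1111....2.222233333

Answer: 7 17 22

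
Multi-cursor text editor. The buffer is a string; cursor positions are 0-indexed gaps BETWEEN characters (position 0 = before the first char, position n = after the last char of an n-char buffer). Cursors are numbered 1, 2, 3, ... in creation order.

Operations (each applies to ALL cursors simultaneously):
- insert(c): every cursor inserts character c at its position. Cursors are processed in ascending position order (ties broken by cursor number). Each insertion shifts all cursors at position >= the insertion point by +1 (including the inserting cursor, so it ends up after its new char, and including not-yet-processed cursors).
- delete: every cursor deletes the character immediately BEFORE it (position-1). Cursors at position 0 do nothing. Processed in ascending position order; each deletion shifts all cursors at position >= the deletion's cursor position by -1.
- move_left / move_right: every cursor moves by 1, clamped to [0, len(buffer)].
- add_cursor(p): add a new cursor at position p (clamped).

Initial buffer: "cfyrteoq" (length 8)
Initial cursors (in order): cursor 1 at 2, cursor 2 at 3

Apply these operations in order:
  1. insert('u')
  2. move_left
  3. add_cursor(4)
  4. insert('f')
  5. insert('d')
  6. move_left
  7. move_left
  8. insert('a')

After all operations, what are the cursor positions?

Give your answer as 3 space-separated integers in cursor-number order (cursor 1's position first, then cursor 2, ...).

After op 1 (insert('u')): buffer="cfuyurteoq" (len 10), cursors c1@3 c2@5, authorship ..1.2.....
After op 2 (move_left): buffer="cfuyurteoq" (len 10), cursors c1@2 c2@4, authorship ..1.2.....
After op 3 (add_cursor(4)): buffer="cfuyurteoq" (len 10), cursors c1@2 c2@4 c3@4, authorship ..1.2.....
After op 4 (insert('f')): buffer="cffuyffurteoq" (len 13), cursors c1@3 c2@7 c3@7, authorship ..11.232.....
After op 5 (insert('d')): buffer="cffduyffddurteoq" (len 16), cursors c1@4 c2@10 c3@10, authorship ..111.23232.....
After op 6 (move_left): buffer="cffduyffddurteoq" (len 16), cursors c1@3 c2@9 c3@9, authorship ..111.23232.....
After op 7 (move_left): buffer="cffduyffddurteoq" (len 16), cursors c1@2 c2@8 c3@8, authorship ..111.23232.....
After op 8 (insert('a')): buffer="cfafduyffaaddurteoq" (len 19), cursors c1@3 c2@11 c3@11, authorship ..1111.2323232.....

Answer: 3 11 11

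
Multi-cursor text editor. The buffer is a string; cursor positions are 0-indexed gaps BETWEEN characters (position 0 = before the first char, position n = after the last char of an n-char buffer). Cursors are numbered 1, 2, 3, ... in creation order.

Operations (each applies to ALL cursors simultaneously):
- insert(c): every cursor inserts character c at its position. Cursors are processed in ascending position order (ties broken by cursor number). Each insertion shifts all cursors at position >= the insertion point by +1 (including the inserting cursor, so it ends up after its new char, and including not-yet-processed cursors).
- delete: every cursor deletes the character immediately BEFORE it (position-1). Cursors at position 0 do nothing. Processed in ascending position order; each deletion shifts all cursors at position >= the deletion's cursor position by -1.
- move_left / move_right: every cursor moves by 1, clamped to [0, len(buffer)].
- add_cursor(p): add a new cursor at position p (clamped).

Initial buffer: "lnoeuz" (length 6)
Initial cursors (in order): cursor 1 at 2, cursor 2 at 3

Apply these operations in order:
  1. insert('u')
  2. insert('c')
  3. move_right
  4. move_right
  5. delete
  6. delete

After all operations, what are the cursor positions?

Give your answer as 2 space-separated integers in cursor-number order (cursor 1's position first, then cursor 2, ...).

After op 1 (insert('u')): buffer="lnuoueuz" (len 8), cursors c1@3 c2@5, authorship ..1.2...
After op 2 (insert('c')): buffer="lnucouceuz" (len 10), cursors c1@4 c2@7, authorship ..11.22...
After op 3 (move_right): buffer="lnucouceuz" (len 10), cursors c1@5 c2@8, authorship ..11.22...
After op 4 (move_right): buffer="lnucouceuz" (len 10), cursors c1@6 c2@9, authorship ..11.22...
After op 5 (delete): buffer="lnucocez" (len 8), cursors c1@5 c2@7, authorship ..11.2..
After op 6 (delete): buffer="lnuccz" (len 6), cursors c1@4 c2@5, authorship ..112.

Answer: 4 5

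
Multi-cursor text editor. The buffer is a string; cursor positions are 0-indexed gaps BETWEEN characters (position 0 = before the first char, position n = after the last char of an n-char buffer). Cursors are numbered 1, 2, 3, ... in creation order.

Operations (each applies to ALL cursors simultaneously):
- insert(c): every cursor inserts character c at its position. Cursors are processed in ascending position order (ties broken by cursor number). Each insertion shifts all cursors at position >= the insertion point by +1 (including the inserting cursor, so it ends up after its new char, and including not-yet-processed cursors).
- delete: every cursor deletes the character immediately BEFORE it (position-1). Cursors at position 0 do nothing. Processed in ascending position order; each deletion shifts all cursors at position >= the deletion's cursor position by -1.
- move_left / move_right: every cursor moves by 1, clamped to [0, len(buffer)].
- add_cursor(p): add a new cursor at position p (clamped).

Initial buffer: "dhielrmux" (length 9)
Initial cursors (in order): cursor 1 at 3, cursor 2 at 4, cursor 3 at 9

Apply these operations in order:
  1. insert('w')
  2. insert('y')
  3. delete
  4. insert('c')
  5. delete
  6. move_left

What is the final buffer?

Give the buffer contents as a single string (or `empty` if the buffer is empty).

Answer: dhiwewlrmuxw

Derivation:
After op 1 (insert('w')): buffer="dhiwewlrmuxw" (len 12), cursors c1@4 c2@6 c3@12, authorship ...1.2.....3
After op 2 (insert('y')): buffer="dhiwyewylrmuxwy" (len 15), cursors c1@5 c2@8 c3@15, authorship ...11.22.....33
After op 3 (delete): buffer="dhiwewlrmuxw" (len 12), cursors c1@4 c2@6 c3@12, authorship ...1.2.....3
After op 4 (insert('c')): buffer="dhiwcewclrmuxwc" (len 15), cursors c1@5 c2@8 c3@15, authorship ...11.22.....33
After op 5 (delete): buffer="dhiwewlrmuxw" (len 12), cursors c1@4 c2@6 c3@12, authorship ...1.2.....3
After op 6 (move_left): buffer="dhiwewlrmuxw" (len 12), cursors c1@3 c2@5 c3@11, authorship ...1.2.....3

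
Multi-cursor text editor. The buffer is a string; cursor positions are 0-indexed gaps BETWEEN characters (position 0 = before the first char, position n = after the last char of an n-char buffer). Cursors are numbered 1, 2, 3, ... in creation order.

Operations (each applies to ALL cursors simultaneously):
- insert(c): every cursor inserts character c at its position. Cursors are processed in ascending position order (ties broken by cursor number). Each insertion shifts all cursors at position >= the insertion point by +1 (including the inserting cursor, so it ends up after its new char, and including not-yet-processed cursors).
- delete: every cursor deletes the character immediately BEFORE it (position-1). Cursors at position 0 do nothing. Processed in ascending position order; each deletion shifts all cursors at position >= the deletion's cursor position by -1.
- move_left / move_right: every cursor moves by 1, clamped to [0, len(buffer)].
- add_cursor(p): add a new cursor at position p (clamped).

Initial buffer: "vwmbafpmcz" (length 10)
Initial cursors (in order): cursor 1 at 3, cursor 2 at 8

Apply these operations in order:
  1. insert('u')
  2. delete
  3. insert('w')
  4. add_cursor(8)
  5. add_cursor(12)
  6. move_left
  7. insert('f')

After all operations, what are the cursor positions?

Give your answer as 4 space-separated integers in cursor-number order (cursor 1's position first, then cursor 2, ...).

Answer: 4 12 9 15

Derivation:
After op 1 (insert('u')): buffer="vwmubafpmucz" (len 12), cursors c1@4 c2@10, authorship ...1.....2..
After op 2 (delete): buffer="vwmbafpmcz" (len 10), cursors c1@3 c2@8, authorship ..........
After op 3 (insert('w')): buffer="vwmwbafpmwcz" (len 12), cursors c1@4 c2@10, authorship ...1.....2..
After op 4 (add_cursor(8)): buffer="vwmwbafpmwcz" (len 12), cursors c1@4 c3@8 c2@10, authorship ...1.....2..
After op 5 (add_cursor(12)): buffer="vwmwbafpmwcz" (len 12), cursors c1@4 c3@8 c2@10 c4@12, authorship ...1.....2..
After op 6 (move_left): buffer="vwmwbafpmwcz" (len 12), cursors c1@3 c3@7 c2@9 c4@11, authorship ...1.....2..
After op 7 (insert('f')): buffer="vwmfwbaffpmfwcfz" (len 16), cursors c1@4 c3@9 c2@12 c4@15, authorship ...11...3..22.4.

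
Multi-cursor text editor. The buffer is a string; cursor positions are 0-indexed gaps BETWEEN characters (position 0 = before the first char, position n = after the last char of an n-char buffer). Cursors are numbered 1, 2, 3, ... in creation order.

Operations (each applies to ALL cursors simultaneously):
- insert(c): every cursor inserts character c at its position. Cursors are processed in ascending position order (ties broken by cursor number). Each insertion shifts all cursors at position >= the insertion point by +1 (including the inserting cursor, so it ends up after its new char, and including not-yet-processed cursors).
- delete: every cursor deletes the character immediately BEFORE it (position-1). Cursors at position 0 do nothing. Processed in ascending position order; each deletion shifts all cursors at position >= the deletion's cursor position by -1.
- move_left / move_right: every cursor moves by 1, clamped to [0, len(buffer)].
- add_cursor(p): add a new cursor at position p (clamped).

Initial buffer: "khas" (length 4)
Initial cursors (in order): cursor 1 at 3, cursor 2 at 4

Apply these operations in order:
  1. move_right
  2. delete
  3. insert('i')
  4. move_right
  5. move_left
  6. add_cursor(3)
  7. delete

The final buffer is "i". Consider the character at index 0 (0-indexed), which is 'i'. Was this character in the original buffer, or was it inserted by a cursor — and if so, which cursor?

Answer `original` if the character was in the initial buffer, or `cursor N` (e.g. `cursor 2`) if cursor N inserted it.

After op 1 (move_right): buffer="khas" (len 4), cursors c1@4 c2@4, authorship ....
After op 2 (delete): buffer="kh" (len 2), cursors c1@2 c2@2, authorship ..
After op 3 (insert('i')): buffer="khii" (len 4), cursors c1@4 c2@4, authorship ..12
After op 4 (move_right): buffer="khii" (len 4), cursors c1@4 c2@4, authorship ..12
After op 5 (move_left): buffer="khii" (len 4), cursors c1@3 c2@3, authorship ..12
After op 6 (add_cursor(3)): buffer="khii" (len 4), cursors c1@3 c2@3 c3@3, authorship ..12
After op 7 (delete): buffer="i" (len 1), cursors c1@0 c2@0 c3@0, authorship 2
Authorship (.=original, N=cursor N): 2
Index 0: author = 2

Answer: cursor 2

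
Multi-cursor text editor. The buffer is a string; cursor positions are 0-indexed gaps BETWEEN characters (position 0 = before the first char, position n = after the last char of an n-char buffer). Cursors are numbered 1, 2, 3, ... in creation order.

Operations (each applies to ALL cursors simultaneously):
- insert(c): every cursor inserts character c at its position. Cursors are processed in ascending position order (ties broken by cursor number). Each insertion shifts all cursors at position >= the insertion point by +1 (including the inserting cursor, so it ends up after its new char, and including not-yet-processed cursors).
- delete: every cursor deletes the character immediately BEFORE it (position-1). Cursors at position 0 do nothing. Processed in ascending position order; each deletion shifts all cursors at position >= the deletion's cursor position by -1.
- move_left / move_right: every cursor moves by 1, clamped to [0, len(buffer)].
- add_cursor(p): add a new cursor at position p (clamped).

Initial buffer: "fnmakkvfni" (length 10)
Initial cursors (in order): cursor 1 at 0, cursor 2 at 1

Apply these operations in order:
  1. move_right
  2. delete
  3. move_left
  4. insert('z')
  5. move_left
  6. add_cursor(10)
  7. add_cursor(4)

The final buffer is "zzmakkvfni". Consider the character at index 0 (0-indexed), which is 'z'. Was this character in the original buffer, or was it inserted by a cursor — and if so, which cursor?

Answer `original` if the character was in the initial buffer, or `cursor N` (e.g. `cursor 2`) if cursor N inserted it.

After op 1 (move_right): buffer="fnmakkvfni" (len 10), cursors c1@1 c2@2, authorship ..........
After op 2 (delete): buffer="makkvfni" (len 8), cursors c1@0 c2@0, authorship ........
After op 3 (move_left): buffer="makkvfni" (len 8), cursors c1@0 c2@0, authorship ........
After op 4 (insert('z')): buffer="zzmakkvfni" (len 10), cursors c1@2 c2@2, authorship 12........
After op 5 (move_left): buffer="zzmakkvfni" (len 10), cursors c1@1 c2@1, authorship 12........
After op 6 (add_cursor(10)): buffer="zzmakkvfni" (len 10), cursors c1@1 c2@1 c3@10, authorship 12........
After op 7 (add_cursor(4)): buffer="zzmakkvfni" (len 10), cursors c1@1 c2@1 c4@4 c3@10, authorship 12........
Authorship (.=original, N=cursor N): 1 2 . . . . . . . .
Index 0: author = 1

Answer: cursor 1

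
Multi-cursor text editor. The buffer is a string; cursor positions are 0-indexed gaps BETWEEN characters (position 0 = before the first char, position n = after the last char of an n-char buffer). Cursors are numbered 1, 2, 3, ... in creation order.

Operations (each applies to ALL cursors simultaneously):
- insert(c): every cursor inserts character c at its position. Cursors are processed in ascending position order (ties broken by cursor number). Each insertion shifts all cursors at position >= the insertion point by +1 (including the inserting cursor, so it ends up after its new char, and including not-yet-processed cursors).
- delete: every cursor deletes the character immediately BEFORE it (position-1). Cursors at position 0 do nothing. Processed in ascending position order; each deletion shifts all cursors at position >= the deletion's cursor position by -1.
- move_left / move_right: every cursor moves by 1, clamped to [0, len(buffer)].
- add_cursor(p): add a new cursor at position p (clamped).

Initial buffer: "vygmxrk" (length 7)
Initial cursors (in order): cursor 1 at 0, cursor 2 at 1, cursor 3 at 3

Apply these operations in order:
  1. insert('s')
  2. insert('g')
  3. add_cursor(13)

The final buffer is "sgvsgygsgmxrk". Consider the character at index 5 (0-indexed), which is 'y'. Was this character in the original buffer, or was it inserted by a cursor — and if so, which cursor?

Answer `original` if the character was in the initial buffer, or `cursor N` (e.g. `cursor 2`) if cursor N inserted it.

Answer: original

Derivation:
After op 1 (insert('s')): buffer="svsygsmxrk" (len 10), cursors c1@1 c2@3 c3@6, authorship 1.2..3....
After op 2 (insert('g')): buffer="sgvsgygsgmxrk" (len 13), cursors c1@2 c2@5 c3@9, authorship 11.22..33....
After op 3 (add_cursor(13)): buffer="sgvsgygsgmxrk" (len 13), cursors c1@2 c2@5 c3@9 c4@13, authorship 11.22..33....
Authorship (.=original, N=cursor N): 1 1 . 2 2 . . 3 3 . . . .
Index 5: author = original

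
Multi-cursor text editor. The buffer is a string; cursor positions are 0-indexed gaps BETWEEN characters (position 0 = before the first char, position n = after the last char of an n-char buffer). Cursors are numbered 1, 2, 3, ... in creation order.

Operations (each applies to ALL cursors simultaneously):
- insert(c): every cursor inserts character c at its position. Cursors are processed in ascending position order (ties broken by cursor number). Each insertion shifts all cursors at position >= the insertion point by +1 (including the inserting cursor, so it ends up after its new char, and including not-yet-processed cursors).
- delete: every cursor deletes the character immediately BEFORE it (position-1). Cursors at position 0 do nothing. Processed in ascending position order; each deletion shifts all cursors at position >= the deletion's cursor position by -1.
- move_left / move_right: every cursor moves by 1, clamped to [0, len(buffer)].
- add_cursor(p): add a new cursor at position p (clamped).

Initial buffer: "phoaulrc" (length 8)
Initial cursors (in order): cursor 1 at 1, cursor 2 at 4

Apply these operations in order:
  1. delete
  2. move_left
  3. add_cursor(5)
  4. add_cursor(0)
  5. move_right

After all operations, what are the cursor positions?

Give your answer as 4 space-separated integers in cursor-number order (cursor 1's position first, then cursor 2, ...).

After op 1 (delete): buffer="houlrc" (len 6), cursors c1@0 c2@2, authorship ......
After op 2 (move_left): buffer="houlrc" (len 6), cursors c1@0 c2@1, authorship ......
After op 3 (add_cursor(5)): buffer="houlrc" (len 6), cursors c1@0 c2@1 c3@5, authorship ......
After op 4 (add_cursor(0)): buffer="houlrc" (len 6), cursors c1@0 c4@0 c2@1 c3@5, authorship ......
After op 5 (move_right): buffer="houlrc" (len 6), cursors c1@1 c4@1 c2@2 c3@6, authorship ......

Answer: 1 2 6 1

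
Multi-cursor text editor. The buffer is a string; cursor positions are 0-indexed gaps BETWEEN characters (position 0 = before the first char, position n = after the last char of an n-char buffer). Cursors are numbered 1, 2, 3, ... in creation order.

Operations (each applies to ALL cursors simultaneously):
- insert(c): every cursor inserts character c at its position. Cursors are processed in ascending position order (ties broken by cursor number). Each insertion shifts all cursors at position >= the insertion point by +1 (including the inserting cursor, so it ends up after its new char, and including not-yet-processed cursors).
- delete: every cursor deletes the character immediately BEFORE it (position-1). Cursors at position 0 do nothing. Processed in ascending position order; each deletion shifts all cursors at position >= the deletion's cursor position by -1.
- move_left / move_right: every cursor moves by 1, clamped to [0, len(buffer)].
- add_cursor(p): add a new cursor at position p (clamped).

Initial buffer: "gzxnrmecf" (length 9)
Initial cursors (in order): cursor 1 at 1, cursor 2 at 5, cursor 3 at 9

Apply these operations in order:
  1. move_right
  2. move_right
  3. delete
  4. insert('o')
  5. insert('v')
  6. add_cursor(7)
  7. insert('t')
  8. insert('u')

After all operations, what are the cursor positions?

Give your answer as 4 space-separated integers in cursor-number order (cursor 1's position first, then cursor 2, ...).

Answer: 6 15 20 11

Derivation:
After op 1 (move_right): buffer="gzxnrmecf" (len 9), cursors c1@2 c2@6 c3@9, authorship .........
After op 2 (move_right): buffer="gzxnrmecf" (len 9), cursors c1@3 c2@7 c3@9, authorship .........
After op 3 (delete): buffer="gznrmc" (len 6), cursors c1@2 c2@5 c3@6, authorship ......
After op 4 (insert('o')): buffer="gzonrmoco" (len 9), cursors c1@3 c2@7 c3@9, authorship ..1...2.3
After op 5 (insert('v')): buffer="gzovnrmovcov" (len 12), cursors c1@4 c2@9 c3@12, authorship ..11...22.33
After op 6 (add_cursor(7)): buffer="gzovnrmovcov" (len 12), cursors c1@4 c4@7 c2@9 c3@12, authorship ..11...22.33
After op 7 (insert('t')): buffer="gzovtnrmtovtcovt" (len 16), cursors c1@5 c4@9 c2@12 c3@16, authorship ..111...4222.333
After op 8 (insert('u')): buffer="gzovtunrmtuovtucovtu" (len 20), cursors c1@6 c4@11 c2@15 c3@20, authorship ..1111...442222.3333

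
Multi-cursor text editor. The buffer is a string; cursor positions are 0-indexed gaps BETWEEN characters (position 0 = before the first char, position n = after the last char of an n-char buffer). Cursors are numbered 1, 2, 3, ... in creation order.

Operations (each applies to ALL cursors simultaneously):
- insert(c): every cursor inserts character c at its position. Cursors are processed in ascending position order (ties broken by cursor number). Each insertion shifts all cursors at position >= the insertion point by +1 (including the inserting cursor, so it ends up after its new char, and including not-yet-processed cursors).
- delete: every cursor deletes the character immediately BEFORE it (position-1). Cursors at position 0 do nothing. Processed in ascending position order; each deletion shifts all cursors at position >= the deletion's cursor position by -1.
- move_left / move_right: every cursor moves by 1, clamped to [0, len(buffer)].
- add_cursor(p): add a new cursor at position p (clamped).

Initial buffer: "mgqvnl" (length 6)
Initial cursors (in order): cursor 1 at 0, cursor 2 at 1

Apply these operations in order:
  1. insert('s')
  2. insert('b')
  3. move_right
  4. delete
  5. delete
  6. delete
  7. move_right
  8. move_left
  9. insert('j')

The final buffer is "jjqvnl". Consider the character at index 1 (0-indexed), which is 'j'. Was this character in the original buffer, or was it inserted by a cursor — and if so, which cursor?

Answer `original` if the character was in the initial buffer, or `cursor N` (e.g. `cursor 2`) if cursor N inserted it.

After op 1 (insert('s')): buffer="smsgqvnl" (len 8), cursors c1@1 c2@3, authorship 1.2.....
After op 2 (insert('b')): buffer="sbmsbgqvnl" (len 10), cursors c1@2 c2@5, authorship 11.22.....
After op 3 (move_right): buffer="sbmsbgqvnl" (len 10), cursors c1@3 c2@6, authorship 11.22.....
After op 4 (delete): buffer="sbsbqvnl" (len 8), cursors c1@2 c2@4, authorship 1122....
After op 5 (delete): buffer="ssqvnl" (len 6), cursors c1@1 c2@2, authorship 12....
After op 6 (delete): buffer="qvnl" (len 4), cursors c1@0 c2@0, authorship ....
After op 7 (move_right): buffer="qvnl" (len 4), cursors c1@1 c2@1, authorship ....
After op 8 (move_left): buffer="qvnl" (len 4), cursors c1@0 c2@0, authorship ....
After op 9 (insert('j')): buffer="jjqvnl" (len 6), cursors c1@2 c2@2, authorship 12....
Authorship (.=original, N=cursor N): 1 2 . . . .
Index 1: author = 2

Answer: cursor 2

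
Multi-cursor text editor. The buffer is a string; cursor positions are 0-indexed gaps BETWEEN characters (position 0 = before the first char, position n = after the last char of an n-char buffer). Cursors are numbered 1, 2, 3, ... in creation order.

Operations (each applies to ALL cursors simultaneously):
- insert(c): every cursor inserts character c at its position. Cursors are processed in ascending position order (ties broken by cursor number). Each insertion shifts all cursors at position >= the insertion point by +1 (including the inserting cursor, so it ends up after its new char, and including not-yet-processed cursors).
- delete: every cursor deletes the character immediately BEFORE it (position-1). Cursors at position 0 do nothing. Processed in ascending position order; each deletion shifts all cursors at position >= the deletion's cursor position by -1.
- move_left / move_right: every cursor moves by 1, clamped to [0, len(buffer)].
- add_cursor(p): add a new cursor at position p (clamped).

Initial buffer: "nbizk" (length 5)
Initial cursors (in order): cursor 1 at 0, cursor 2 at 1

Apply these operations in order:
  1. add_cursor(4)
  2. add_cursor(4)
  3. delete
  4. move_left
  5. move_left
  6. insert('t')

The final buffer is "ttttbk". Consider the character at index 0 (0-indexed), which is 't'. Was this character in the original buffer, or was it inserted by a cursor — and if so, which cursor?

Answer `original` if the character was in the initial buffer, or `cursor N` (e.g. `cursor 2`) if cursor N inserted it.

After op 1 (add_cursor(4)): buffer="nbizk" (len 5), cursors c1@0 c2@1 c3@4, authorship .....
After op 2 (add_cursor(4)): buffer="nbizk" (len 5), cursors c1@0 c2@1 c3@4 c4@4, authorship .....
After op 3 (delete): buffer="bk" (len 2), cursors c1@0 c2@0 c3@1 c4@1, authorship ..
After op 4 (move_left): buffer="bk" (len 2), cursors c1@0 c2@0 c3@0 c4@0, authorship ..
After op 5 (move_left): buffer="bk" (len 2), cursors c1@0 c2@0 c3@0 c4@0, authorship ..
After op 6 (insert('t')): buffer="ttttbk" (len 6), cursors c1@4 c2@4 c3@4 c4@4, authorship 1234..
Authorship (.=original, N=cursor N): 1 2 3 4 . .
Index 0: author = 1

Answer: cursor 1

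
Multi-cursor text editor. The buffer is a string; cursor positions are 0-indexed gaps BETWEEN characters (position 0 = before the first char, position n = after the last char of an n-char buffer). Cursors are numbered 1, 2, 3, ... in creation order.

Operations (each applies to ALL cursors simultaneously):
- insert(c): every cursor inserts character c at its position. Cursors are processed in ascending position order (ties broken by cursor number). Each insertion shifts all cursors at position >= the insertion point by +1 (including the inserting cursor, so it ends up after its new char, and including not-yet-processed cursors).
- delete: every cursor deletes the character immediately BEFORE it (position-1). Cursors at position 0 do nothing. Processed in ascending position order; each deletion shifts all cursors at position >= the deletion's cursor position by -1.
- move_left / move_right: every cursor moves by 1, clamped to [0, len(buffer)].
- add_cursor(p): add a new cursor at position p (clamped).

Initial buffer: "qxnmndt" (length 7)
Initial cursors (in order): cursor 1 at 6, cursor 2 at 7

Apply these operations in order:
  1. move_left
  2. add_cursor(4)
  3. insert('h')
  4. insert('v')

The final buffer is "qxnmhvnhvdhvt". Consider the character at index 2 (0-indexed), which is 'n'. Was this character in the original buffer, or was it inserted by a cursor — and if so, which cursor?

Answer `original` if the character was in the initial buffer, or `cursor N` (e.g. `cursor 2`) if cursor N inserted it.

After op 1 (move_left): buffer="qxnmndt" (len 7), cursors c1@5 c2@6, authorship .......
After op 2 (add_cursor(4)): buffer="qxnmndt" (len 7), cursors c3@4 c1@5 c2@6, authorship .......
After op 3 (insert('h')): buffer="qxnmhnhdht" (len 10), cursors c3@5 c1@7 c2@9, authorship ....3.1.2.
After op 4 (insert('v')): buffer="qxnmhvnhvdhvt" (len 13), cursors c3@6 c1@9 c2@12, authorship ....33.11.22.
Authorship (.=original, N=cursor N): . . . . 3 3 . 1 1 . 2 2 .
Index 2: author = original

Answer: original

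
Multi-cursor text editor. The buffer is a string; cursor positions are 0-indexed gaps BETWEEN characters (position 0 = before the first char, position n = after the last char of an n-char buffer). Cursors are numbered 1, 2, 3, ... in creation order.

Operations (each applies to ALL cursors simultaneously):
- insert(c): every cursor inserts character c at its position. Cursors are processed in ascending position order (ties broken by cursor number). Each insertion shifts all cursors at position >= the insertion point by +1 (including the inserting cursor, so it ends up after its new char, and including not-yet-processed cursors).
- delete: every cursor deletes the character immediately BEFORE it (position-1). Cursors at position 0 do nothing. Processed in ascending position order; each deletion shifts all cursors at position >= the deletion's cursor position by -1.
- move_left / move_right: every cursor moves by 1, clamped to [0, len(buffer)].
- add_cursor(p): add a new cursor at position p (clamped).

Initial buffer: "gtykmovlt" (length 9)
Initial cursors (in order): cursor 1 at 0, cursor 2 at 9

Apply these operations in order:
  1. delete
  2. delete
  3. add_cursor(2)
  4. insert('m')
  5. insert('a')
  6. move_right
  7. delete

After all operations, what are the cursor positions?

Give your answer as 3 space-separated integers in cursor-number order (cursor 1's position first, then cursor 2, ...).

After op 1 (delete): buffer="gtykmovl" (len 8), cursors c1@0 c2@8, authorship ........
After op 2 (delete): buffer="gtykmov" (len 7), cursors c1@0 c2@7, authorship .......
After op 3 (add_cursor(2)): buffer="gtykmov" (len 7), cursors c1@0 c3@2 c2@7, authorship .......
After op 4 (insert('m')): buffer="mgtmykmovm" (len 10), cursors c1@1 c3@4 c2@10, authorship 1..3.....2
After op 5 (insert('a')): buffer="magtmaykmovma" (len 13), cursors c1@2 c3@6 c2@13, authorship 11..33.....22
After op 6 (move_right): buffer="magtmaykmovma" (len 13), cursors c1@3 c3@7 c2@13, authorship 11..33.....22
After op 7 (delete): buffer="matmakmovm" (len 10), cursors c1@2 c3@5 c2@10, authorship 11.33....2

Answer: 2 10 5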